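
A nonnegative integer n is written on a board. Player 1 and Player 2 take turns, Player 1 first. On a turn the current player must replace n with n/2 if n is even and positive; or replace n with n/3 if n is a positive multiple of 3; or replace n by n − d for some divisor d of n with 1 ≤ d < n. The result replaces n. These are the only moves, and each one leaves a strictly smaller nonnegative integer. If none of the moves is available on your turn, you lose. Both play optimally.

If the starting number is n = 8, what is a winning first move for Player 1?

Positions with no move are L. A position that does have a move is losing for the player to move precisely when every available move leads to a winning position for the opponent. Fill in the labels:
n=0: no move → L
n=1: no move → L
n=2: reaches L-position 1 → W
n=3: reaches L-position 1 → W
n=4: only reaches 2(W), 3(W), all W → L
n=5: reaches L-position 4 → W
n=6: reaches L-position 4 → W
n=7: only reaches 6(W), which is W → L
n=8: reaches L-position 4 → W
From 8, the L positions reachable in one move are: 4, 7. Any move reaching one of these is winning.

Move to 4.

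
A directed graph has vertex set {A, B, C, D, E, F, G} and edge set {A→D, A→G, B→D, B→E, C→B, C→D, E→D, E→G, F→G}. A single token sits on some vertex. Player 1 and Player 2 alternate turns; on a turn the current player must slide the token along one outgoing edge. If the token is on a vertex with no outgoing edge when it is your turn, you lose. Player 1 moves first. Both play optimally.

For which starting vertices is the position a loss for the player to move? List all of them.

D, G

Use the standard recursion: the mover loses at a terminal position; elsewhere, the mover wins exactly when some move hands the opponent an L position.
Every edge goes from a vertex to one that appears earlier in the order D, G, E, A, B, F, C, so processing vertices in that order labels each vertex after all of its successors.
D: no outgoing edge → L
G: no outgoing edge → L
E: reaches L-position G → W
A: reaches L-position G → W
B: reaches L-position D → W
F: reaches L-position G → W
C: reaches L-position D → W
The losing starting vertices are exactly the entries labelled L in this table (2 of them).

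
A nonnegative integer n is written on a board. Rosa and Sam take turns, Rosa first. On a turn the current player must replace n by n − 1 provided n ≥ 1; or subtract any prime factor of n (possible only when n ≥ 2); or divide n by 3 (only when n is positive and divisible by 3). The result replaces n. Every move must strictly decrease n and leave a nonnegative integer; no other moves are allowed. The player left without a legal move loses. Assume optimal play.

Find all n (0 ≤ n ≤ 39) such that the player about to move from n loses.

Work bottom-up. With no move the player to move loses. Otherwise the position is W if at least one move leads to an L position for the opponent, and L if every move leads to a W.
n=0: no move → L
n=1: W (go to 0, an L position)
n=2: W (go to 0, an L position)
n=3: W (go to 0, an L position)
n=4: L (options 2(W), 3(W) are all W)
n=5: W (go to 0, an L position)
n=6: W (go to 4, an L position)
n=7: W (go to 0, an L position)
n=8: L (options 6(W), 7(W) are all W)
n=9: W (go to 8, an L position)
n=10: W (go to 8, an L position)
n=11: W (go to 0, an L position)
n=12: W (go to 4, an L position)
n=13: W (go to 0, an L position)
n=14: L (options 7(W), 12(W), 13(W) are all W)
n=15: W (go to 14, an L position)
n=16: W (go to 14, an L position)
n=17: W (go to 0, an L position)
n=18: L (options 6(W), 15(W), 16(W), 17(W) are all W)
n=19: W (go to 0, an L position)
n=20: W (go to 18, an L position)
n=21: W (go to 14, an L position)
n=22: L (options 11(W), 20(W), 21(W) are all W)
n=23: W (go to 0, an L position)
n=24: W (go to 8, an L position)
n=25: L (options 20(W), 24(W) are all W)
n=26: W (go to 25, an L position)
n=27: L (options 9(W), 24(W), 26(W) are all W)
n=28: W (go to 27, an L position)
n=29: W (go to 0, an L position)
n=30: W (go to 25, an L position)
n=31: W (go to 0, an L position)
n=32: L (options 30(W), 31(W) are all W)
n=33: W (go to 22, an L position)
n=34: W (go to 32, an L position)
n=35: L (options 28(W), 30(W), 34(W) are all W)
n=36: W (go to 35, an L position)
n=37: W (go to 0, an L position)
n=38: L (options 19(W), 36(W), 37(W) are all W)
n=39: W (go to 38, an L position)
Reading off the rows marked L gives the requested list; there are 11 such values of n.

0, 4, 8, 14, 18, 22, 25, 27, 32, 35, 38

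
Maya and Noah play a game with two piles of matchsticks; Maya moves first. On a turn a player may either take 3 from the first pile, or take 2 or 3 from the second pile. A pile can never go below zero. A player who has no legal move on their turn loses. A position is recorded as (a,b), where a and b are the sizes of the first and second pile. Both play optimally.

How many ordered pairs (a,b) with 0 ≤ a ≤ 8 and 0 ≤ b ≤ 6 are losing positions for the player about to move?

30

Positions with no move are L. A position that does have a move is losing for the player to move precisely when every available move leads to a winning position for the opponent. Fill in the labels:
Every move lowers a or b (never raises either), so fill the grid row by row in increasing a, and left to right within a row: each cell's successors are then already labelled.
      b=0  b=1  b=2  b=3  b=4  b=5  b=6
a=0:    L    L    W    W    W    L    L
a=1:    L    L    W    W    W    L    L
a=2:    L    L    W    W    W    L    L
a=3:    W    W    L    L    W    W    W
a=4:    W    W    L    L    W    W    W
a=5:    W    W    L    L    W    W    W
a=6:    L    L    W    W    W    L    L
a=7:    L    L    W    W    W    L    L
a=8:    L    L    W    W    W    L    L
Cells with no legal move (terminal, hence L): (0,0), (0,1), (1,0), (1,1), (2,0), (2,1).
The remaining L cells, each justified by listing all of its moves:
(0,5): only reaches (0,3)(W), (0,2)(W), all W → L
(0,6): only reaches (0,4)(W), (0,3)(W), all W → L
(1,5): only reaches (1,3)(W), (1,2)(W), all W → L
(1,6): only reaches (1,4)(W), (1,3)(W), all W → L
(2,5): only reaches (2,3)(W), (2,2)(W), all W → L
(2,6): only reaches (2,4)(W), (2,3)(W), all W → L
(3,2): only reaches (0,2)(W), (3,0)(W), all W → L
(3,3): only reaches (0,3)(W), (3,1)(W), (3,0)(W), all W → L
(4,2): only reaches (1,2)(W), (4,0)(W), all W → L
(4,3): only reaches (1,3)(W), (4,1)(W), (4,0)(W), all W → L
(5,2): only reaches (2,2)(W), (5,0)(W), all W → L
(5,3): only reaches (2,3)(W), (5,1)(W), (5,0)(W), all W → L
(6,0): only reaches (3,0)(W), which is W → L
(6,1): only reaches (3,1)(W), which is W → L
(6,5): only reaches (3,5)(W), (6,3)(W), (6,2)(W), all W → L
(6,6): only reaches (3,6)(W), (6,4)(W), (6,3)(W), all W → L
(7,0): only reaches (4,0)(W), which is W → L
(7,1): only reaches (4,1)(W), which is W → L
(7,5): only reaches (4,5)(W), (7,3)(W), (7,2)(W), all W → L
(7,6): only reaches (4,6)(W), (7,4)(W), (7,3)(W), all W → L
(8,0): only reaches (5,0)(W), which is W → L
(8,1): only reaches (5,1)(W), which is W → L
(8,5): only reaches (5,5)(W), (8,3)(W), (8,2)(W), all W → L
(8,6): only reaches (5,6)(W), (8,4)(W), (8,3)(W), all W → L
Every other cell has at least one move into one of the L cells above, so it is W.
L cells per row: a=0: 4, a=1: 4, a=2: 4, a=3: 2, a=4: 2, a=5: 2, a=6: 4, a=7: 4, a=8: 4; total 30.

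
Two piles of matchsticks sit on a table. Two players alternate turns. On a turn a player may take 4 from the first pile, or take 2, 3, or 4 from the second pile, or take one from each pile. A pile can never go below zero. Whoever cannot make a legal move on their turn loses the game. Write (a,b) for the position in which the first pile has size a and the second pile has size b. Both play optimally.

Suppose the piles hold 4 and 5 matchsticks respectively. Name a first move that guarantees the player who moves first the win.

Classify positions by backward induction: terminal positions (no move available) are L. From any other position, the mover wins iff some move reaches an L.
No move ever increases a pile, so every position that can arise here has a ≤ 4 and b ≤ 5; it is enough to label the cells with 0 ≤ a ≤ 4 and 0 ≤ b ≤ 5.
Every move lowers a or b (never raises either), so fill the grid row by row in increasing a, and left to right within a row: each cell's successors are then already labelled.
      b=0  b=1  b=2  b=3  b=4  b=5
a=0:    L    L    W    W    W    W
a=1:    L    W    W    W    W    L
a=2:    L    W    W    W    W    L
a=3:    L    W    W    W    W    L
a=4:    W    W    L    L    W    W
Cells with no legal move (terminal, hence L): (0,0), (0,1), (1,0), (2,0), (3,0).
The remaining L cells, each justified by listing all of its moves:
(1,5): only reaches (1,3)(W), (1,2)(W), (1,1)(W), (0,4)(W), all W → L
(2,5): only reaches (2,3)(W), (2,2)(W), (2,1)(W), (1,4)(W), all W → L
(3,5): only reaches (3,3)(W), (3,2)(W), (3,1)(W), (2,4)(W), all W → L
(4,2): only reaches (0,2)(W), (4,0)(W), (3,1)(W), all W → L
(4,3): only reaches (0,3)(W), (4,1)(W), (4,0)(W), (3,2)(W), all W → L
Every other cell has at least one move into one of the L cells above, so it is W.
From (4,5), the L positions reachable in one move are: (4,3), (4,2). Any move reaching one of these is winning.

Move to (4,3).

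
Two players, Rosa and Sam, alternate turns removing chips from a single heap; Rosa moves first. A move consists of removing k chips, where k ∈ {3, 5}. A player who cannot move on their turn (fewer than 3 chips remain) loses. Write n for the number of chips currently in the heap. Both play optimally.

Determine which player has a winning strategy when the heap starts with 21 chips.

Rosa wins.

Build the W/L table. Terminal = L. A non-terminal position is W if it has a move to some L; otherwise it is L.
n=0: no move → L
n=1: no move → L
n=2: no move → L
n=3: can move to 0, which is L ⇒ W
n=4: can move to 1, which is L ⇒ W
n=5: can move to 2, which is L ⇒ W
n=6: can move to 1, which is L ⇒ W
n=7: can move to 2, which is L ⇒ W
n=8: moves to 5(W), 3(W); every one is W ⇒ L
n=9: moves to 6(W), 4(W); every one is W ⇒ L
n=10: moves to 7(W), 5(W); every one is W ⇒ L
n=11: can move to 8, which is L ⇒ W
n=12: can move to 9, which is L ⇒ W
n=13: can move to 10, which is L ⇒ W
n=14: can move to 9, which is L ⇒ W
n=15: can move to 10, which is L ⇒ W
n=16: moves to 13(W), 11(W); every one is W ⇒ L
n=17: moves to 14(W), 12(W); every one is W ⇒ L
n=18: moves to 15(W), 13(W); every one is W ⇒ L
n=19: can move to 16, which is L ⇒ W
n=20: can move to 17, which is L ⇒ W
n=21: can move to 18, which is L ⇒ W
The starting position 21 is W: Rosa should remove 3, leaving 18, handing over an L position.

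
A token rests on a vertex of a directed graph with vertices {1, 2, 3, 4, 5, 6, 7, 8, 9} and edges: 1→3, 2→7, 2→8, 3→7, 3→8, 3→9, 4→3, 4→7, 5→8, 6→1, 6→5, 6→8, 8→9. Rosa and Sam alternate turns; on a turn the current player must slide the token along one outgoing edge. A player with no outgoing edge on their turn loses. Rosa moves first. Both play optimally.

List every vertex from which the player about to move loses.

1, 5, 7, 9

Build the W/L table. Terminal = L. A non-terminal position is W if it has a move to some L; otherwise it is L.
Every edge goes from a vertex to one that appears earlier in the order 9, 7, 8, 3, 1, 4, 5, 6, 2, so processing vertices in that order labels each vertex after all of its successors.
9: no outgoing edge → L
7: no outgoing edge → L
8: →9(L), so W
3: →7(L), so W
1: →3(W) only, which is W, so L
4: →7(L), so W
5: →8(W) only, which is W, so L
6: →5(L), so W
2: →7(L), so W
The losing starting vertices are exactly the entries labelled L in this table (4 of them).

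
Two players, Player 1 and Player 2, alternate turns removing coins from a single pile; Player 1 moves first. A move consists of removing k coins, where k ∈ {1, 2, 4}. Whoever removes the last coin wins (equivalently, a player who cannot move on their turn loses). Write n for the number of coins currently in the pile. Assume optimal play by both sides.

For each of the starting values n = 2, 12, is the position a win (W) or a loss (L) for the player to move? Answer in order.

2: W, 12: L

Work bottom-up. With no move the player to move loses. Otherwise the position is W if at least one move leads to an L position for the opponent, and L if every move leads to a W.
n=0: no move → L
n=1: W (go to 0, an L position)
n=2: W (go to 0, an L position)
n=3: L (options 2(W), 1(W) are all W)
n=4: W (go to 3, an L position)
n=5: W (go to 3, an L position)
n=6: L (options 5(W), 4(W), 2(W) are all W)
n=7: W (go to 6, an L position)
n=8: W (go to 6, an L position)
n=9: L (options 8(W), 7(W), 5(W) are all W)
n=10: W (go to 9, an L position)
n=11: W (go to 9, an L position)
n=12: L (options 11(W), 10(W), 8(W) are all W)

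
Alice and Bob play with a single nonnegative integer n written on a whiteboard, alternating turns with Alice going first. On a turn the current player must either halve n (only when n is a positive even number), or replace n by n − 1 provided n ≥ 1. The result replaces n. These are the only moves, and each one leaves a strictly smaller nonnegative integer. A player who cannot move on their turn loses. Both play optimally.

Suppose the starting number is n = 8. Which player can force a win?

Work bottom-up. With no move the player to move loses. Otherwise the position is W if at least one move leads to an L position for the opponent, and L if every move leads to a W.
n=0: no move → L
n=1: →0(L), so W
n=2: →1(W) only, which is W, so L
n=3: →2(L), so W
n=4: →2(L), so W
n=5: →4(W) only, which is W, so L
n=6: →5(L), so W
n=7: →6(W) only, which is W, so L
n=8: →7(L), so W
The starting position 8 is W: Alice should move to 7, handing over an L position.

Alice wins.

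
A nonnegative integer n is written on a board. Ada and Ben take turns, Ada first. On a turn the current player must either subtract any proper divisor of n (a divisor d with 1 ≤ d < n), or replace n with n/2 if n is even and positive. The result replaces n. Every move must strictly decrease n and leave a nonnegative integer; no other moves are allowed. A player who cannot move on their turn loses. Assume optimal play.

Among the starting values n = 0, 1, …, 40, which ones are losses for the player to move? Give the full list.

Use the standard recursion: the mover loses at a terminal position; elsewhere, the mover wins exactly when some move hands the opponent an L position.
n=0: no move → L
n=1: no move → L
n=2: can move to 1, which is L ⇒ W
n=3: the only move is to 2(W), a W ⇒ L
n=4: can move to 3, which is L ⇒ W
n=5: the only move is to 4(W), a W ⇒ L
n=6: can move to 3, which is L ⇒ W
n=7: the only move is to 6(W), a W ⇒ L
n=8: can move to 7, which is L ⇒ W
n=9: moves to 6(W), 8(W); every one is W ⇒ L
n=10: can move to 5, which is L ⇒ W
n=11: the only move is to 10(W), a W ⇒ L
n=12: can move to 9, which is L ⇒ W
n=13: the only move is to 12(W), a W ⇒ L
n=14: can move to 7, which is L ⇒ W
n=15: moves to 10(W), 12(W), 14(W); every one is W ⇒ L
n=16: can move to 15, which is L ⇒ W
n=17: the only move is to 16(W), a W ⇒ L
n=18: can move to 9, which is L ⇒ W
n=19: the only move is to 18(W), a W ⇒ L
n=20: can move to 15, which is L ⇒ W
n=21: moves to 14(W), 18(W), 20(W); every one is W ⇒ L
n=22: can move to 11, which is L ⇒ W
n=23: the only move is to 22(W), a W ⇒ L
n=24: can move to 21, which is L ⇒ W
n=25: moves to 20(W), 24(W); every one is W ⇒ L
n=26: can move to 13, which is L ⇒ W
n=27: moves to 18(W), 24(W), 26(W); every one is W ⇒ L
n=28: can move to 21, which is L ⇒ W
n=29: the only move is to 28(W), a W ⇒ L
n=30: can move to 15, which is L ⇒ W
n=31: the only move is to 30(W), a W ⇒ L
n=32: can move to 31, which is L ⇒ W
n=33: moves to 22(W), 30(W), 32(W); every one is W ⇒ L
n=34: can move to 17, which is L ⇒ W
n=35: moves to 28(W), 30(W), 34(W); every one is W ⇒ L
n=36: can move to 27, which is L ⇒ W
n=37: the only move is to 36(W), a W ⇒ L
n=38: can move to 19, which is L ⇒ W
n=39: moves to 26(W), 36(W), 38(W); every one is W ⇒ L
n=40: can move to 35, which is L ⇒ W
Reading off the rows marked L gives the requested list; there are 21 such values of n.

0, 1, 3, 5, 7, 9, 11, 13, 15, 17, 19, 21, 23, 25, 27, 29, 31, 33, 35, 37, 39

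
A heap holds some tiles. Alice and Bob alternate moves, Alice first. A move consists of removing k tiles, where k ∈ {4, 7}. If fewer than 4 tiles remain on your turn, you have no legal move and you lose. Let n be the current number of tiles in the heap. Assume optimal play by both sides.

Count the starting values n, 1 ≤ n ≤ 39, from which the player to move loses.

15

Classify positions by backward induction: terminal positions (no move available) are L. From any other position, the mover wins iff some move reaches an L.
n=0: no move → L
n=1: no move → L
n=2: no move → L
n=3: no move → L
n=4: reaches L-position 0 → W
n=5: reaches L-position 1 → W
n=6: reaches L-position 2 → W
n=7: reaches L-position 3 → W
n=8: reaches L-position 1 → W
n=9: reaches L-position 2 → W
n=10: reaches L-position 3 → W
n=11: only reaches 7(W), 4(W), all W → L
n=12: only reaches 8(W), 5(W), all W → L
n=13: only reaches 9(W), 6(W), all W → L
n=14: only reaches 10(W), 7(W), all W → L
n=15: reaches L-position 11 → W
n=16: reaches L-position 12 → W
n=17: reaches L-position 13 → W
n=18: reaches L-position 14 → W
n=19: reaches L-position 12 → W
n=20: reaches L-position 13 → W
n=21: reaches L-position 14 → W
n=22: only reaches 18(W), 15(W), all W → L
n=23: only reaches 19(W), 16(W), all W → L
n=24: only reaches 20(W), 17(W), all W → L
n=25: only reaches 21(W), 18(W), all W → L
n=26: reaches L-position 22 → W
n=27: reaches L-position 23 → W
n=28: reaches L-position 24 → W
n=29: reaches L-position 25 → W
n=30: reaches L-position 23 → W
n=31: reaches L-position 24 → W
n=32: reaches L-position 25 → W
n=33: only reaches 29(W), 26(W), all W → L
n=34: only reaches 30(W), 27(W), all W → L
n=35: only reaches 31(W), 28(W), all W → L
n=36: only reaches 32(W), 29(W), all W → L
n=37: reaches L-position 33 → W
n=38: reaches L-position 34 → W
n=39: reaches L-position 35 → W
L entries with 1 ≤ n ≤ 39 (n=0 is outside the asked range and is not counted): n = 1, 2, 3, 11, 12, 13, 14, 22, 23, 24, 25, 33, 34, 35, 36; that makes 15.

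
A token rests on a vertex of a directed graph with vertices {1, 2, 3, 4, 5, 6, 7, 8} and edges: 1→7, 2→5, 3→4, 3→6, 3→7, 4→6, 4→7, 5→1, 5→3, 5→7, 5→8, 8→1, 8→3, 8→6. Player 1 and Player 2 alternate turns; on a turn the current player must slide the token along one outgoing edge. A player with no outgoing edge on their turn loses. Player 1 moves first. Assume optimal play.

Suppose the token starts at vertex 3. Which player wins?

Classify positions by backward induction: terminal positions (no move available) are L. From any other position, the mover wins iff some move reaches an L.
Every edge goes from a vertex to one that appears earlier in the order 7, 6, 1, 4, 3, 8, 5, 2, so processing vertices in that order labels each vertex after all of its successors.
7: no outgoing edge → L
6: no outgoing edge → L
1: can move to 7, which is L ⇒ W
4: can move to 6, which is L ⇒ W
3: can move to 6, which is L ⇒ W
8: can move to 6, which is L ⇒ W
5: can move to 7, which is L ⇒ W
2: the only move is to 5(W), a W ⇒ L
From 3 Player 1 can move to 6, reaching an L position.

Player 1 wins.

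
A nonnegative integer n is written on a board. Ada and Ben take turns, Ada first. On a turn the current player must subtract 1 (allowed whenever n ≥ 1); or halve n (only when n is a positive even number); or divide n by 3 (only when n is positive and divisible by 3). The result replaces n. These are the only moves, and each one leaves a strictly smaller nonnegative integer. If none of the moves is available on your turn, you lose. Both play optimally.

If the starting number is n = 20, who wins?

Use the standard recursion: the mover loses at a terminal position; elsewhere, the mover wins exactly when some move hands the opponent an L position.
n=0: no move → L
n=1: W (go to 0, an L position)
n=2: L (sole option 1(W) is W)
n=3: W (go to 2, an L position)
n=4: W (go to 2, an L position)
n=5: L (sole option 4(W) is W)
n=6: W (go to 2, an L position)
n=7: L (sole option 6(W) is W)
n=8: W (go to 7, an L position)
n=9: L (options 3(W), 8(W) are all W)
n=10: W (go to 5, an L position)
n=11: L (sole option 10(W) is W)
n=12: W (go to 11, an L position)
n=13: L (sole option 12(W) is W)
n=14: W (go to 7, an L position)
n=15: W (go to 5, an L position)
n=16: L (options 8(W), 15(W) are all W)
n=17: W (go to 16, an L position)
n=18: W (go to 9, an L position)
n=19: L (sole option 18(W) is W)
n=20: W (go to 19, an L position)
The starting position 20 is W: Ada should move to 19, handing over an L position.

Ada wins.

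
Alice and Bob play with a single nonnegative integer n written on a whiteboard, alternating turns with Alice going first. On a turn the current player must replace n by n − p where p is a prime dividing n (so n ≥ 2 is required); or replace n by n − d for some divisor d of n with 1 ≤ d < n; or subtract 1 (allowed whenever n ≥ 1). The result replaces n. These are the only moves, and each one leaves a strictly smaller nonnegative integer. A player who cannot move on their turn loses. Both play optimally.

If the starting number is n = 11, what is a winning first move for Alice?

Positions with no move are L. A position that does have a move is losing for the player to move precisely when every available move leads to a winning position for the opponent. Fill in the labels:
n=0: no move → L
n=1: →0(L), so W
n=2: →0(L), so W
n=3: →0(L), so W
n=4: →2(W), 3(W) — all W, so L
n=5: →0(L), so W
n=6: →4(L), so W
n=7: →0(L), so W
n=8: →4(L), so W
n=9: →6(W), 8(W) — all W, so L
n=10: →9(L), so W
n=11: →0(L), so W
From 11, the L positions reachable in one move are: 0.

Move to 0.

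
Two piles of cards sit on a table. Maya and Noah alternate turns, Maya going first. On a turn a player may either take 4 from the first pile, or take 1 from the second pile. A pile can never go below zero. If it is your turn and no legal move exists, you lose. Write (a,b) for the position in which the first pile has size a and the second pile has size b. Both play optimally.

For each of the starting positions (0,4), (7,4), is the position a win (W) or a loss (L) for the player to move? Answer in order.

Classify positions by backward induction: terminal positions (no move available) are L. From any other position, the mover wins iff some move reaches an L.
No move ever increases a pile, so every position that can arise here has a ≤ 7 and b ≤ 4; it is enough to label the cells with 0 ≤ a ≤ 7 and 0 ≤ b ≤ 4.
Every move lowers a or b (never raises either), so fill the grid row by row in increasing a, and left to right within a row: each cell's successors are then already labelled.
      b=0  b=1  b=2  b=3  b=4
a=0:    L    W    L    W    L
a=1:    L    W    L    W    L
a=2:    L    W    L    W    L
a=3:    L    W    L    W    L
a=4:    W    L    W    L    W
a=5:    W    L    W    L    W
a=6:    W    L    W    L    W
a=7:    W    L    W    L    W
Cells with no legal move (terminal, hence L): (0,0), (1,0), (2,0), (3,0).
The remaining L cells, each justified by listing all of its moves:
(0,2): L (sole option (0,1)(W) is W)
(0,4): L (sole option (0,3)(W) is W)
(1,2): L (sole option (1,1)(W) is W)
(1,4): L (sole option (1,3)(W) is W)
(2,2): L (sole option (2,1)(W) is W)
(2,4): L (sole option (2,3)(W) is W)
(3,2): L (sole option (3,1)(W) is W)
(3,4): L (sole option (3,3)(W) is W)
(4,1): L (options (0,1)(W), (4,0)(W) are all W)
(4,3): L (options (0,3)(W), (4,2)(W) are all W)
(5,1): L (options (1,1)(W), (5,0)(W) are all W)
(5,3): L (options (1,3)(W), (5,2)(W) are all W)
(6,1): L (options (2,1)(W), (6,0)(W) are all W)
(6,3): L (options (2,3)(W), (6,2)(W) are all W)
(7,1): L (options (3,1)(W), (7,0)(W) are all W)
(7,3): L (options (3,3)(W), (7,2)(W) are all W)
Every other cell has at least one move into one of the L cells above, so it is W.
(0,4): one of the L cells justified above, so L
(7,4): the move to (3,4) reaches an L cell, so W

(0,4): L, (7,4): W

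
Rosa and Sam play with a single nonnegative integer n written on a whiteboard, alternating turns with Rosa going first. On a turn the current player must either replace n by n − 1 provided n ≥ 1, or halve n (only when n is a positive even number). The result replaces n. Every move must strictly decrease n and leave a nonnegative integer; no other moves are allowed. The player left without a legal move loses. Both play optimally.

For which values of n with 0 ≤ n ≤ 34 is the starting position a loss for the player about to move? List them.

Classify positions by backward induction: terminal positions (no move available) are L. From any other position, the mover wins iff some move reaches an L.
n=0: no move → L
n=1: W (go to 0, an L position)
n=2: L (sole option 1(W) is W)
n=3: W (go to 2, an L position)
n=4: W (go to 2, an L position)
n=5: L (sole option 4(W) is W)
n=6: W (go to 5, an L position)
n=7: L (sole option 6(W) is W)
n=8: W (go to 7, an L position)
n=9: L (sole option 8(W) is W)
n=10: W (go to 5, an L position)
n=11: L (sole option 10(W) is W)
n=12: W (go to 11, an L position)
n=13: L (sole option 12(W) is W)
n=14: W (go to 7, an L position)
n=15: L (sole option 14(W) is W)
n=16: W (go to 15, an L position)
n=17: L (sole option 16(W) is W)
n=18: W (go to 9, an L position)
n=19: L (sole option 18(W) is W)
n=20: W (go to 19, an L position)
n=21: L (sole option 20(W) is W)
n=22: W (go to 11, an L position)
n=23: L (sole option 22(W) is W)
n=24: W (go to 23, an L position)
n=25: L (sole option 24(W) is W)
n=26: W (go to 13, an L position)
n=27: L (sole option 26(W) is W)
n=28: W (go to 27, an L position)
n=29: L (sole option 28(W) is W)
n=30: W (go to 15, an L position)
n=31: L (sole option 30(W) is W)
n=32: W (go to 31, an L position)
n=33: L (sole option 32(W) is W)
n=34: W (go to 17, an L position)
The losing starting values of n are exactly the entries labelled L in this table (17 of them).

0, 2, 5, 7, 9, 11, 13, 15, 17, 19, 21, 23, 25, 27, 29, 31, 33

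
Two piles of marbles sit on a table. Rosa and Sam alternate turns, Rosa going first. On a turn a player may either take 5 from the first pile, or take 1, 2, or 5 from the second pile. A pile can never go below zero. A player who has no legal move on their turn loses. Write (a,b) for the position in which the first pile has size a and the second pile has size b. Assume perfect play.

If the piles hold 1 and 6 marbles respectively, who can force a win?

Sam wins.

Build the W/L table. Terminal = L. A non-terminal position is W if it has a move to some L; otherwise it is L.
No move ever increases a pile, so every position that can arise here has a ≤ 1 and b ≤ 6; it is enough to label the cells with 0 ≤ a ≤ 1 and 0 ≤ b ≤ 6.
Every move lowers a or b (never raises either), so fill the grid row by row in increasing a, and left to right within a row: each cell's successors are then already labelled.
      b=0  b=1  b=2  b=3  b=4  b=5  b=6
a=0:    L    W    W    L    W    W    L
a=1:    L    W    W    L    W    W    L
Cells with no legal move (terminal, hence L): (0,0), (1,0).
The remaining L cells, each justified by listing all of its moves:
(0,3): L (options (0,2)(W), (0,1)(W) are all W)
(0,6): L (options (0,5)(W), (0,4)(W), (0,1)(W) are all W)
(1,3): L (options (1,2)(W), (1,1)(W) are all W)
(1,6): L (options (1,5)(W), (1,4)(W), (1,1)(W) are all W)
Every other cell has at least one move into one of the L cells above, so it is W.
Every move from (1,6) reaches a W position, so the mover loses.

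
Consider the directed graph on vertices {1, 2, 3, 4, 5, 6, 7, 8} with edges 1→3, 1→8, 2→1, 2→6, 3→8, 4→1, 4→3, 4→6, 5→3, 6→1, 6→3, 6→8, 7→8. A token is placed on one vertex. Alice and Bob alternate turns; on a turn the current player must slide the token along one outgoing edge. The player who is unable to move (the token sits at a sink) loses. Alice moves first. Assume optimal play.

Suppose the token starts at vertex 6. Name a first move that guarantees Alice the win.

Move to 8.

Build the W/L table. Terminal = L. A non-terminal position is W if it has a move to some L; otherwise it is L.
Every edge goes from a vertex to one that appears earlier in the order 8, 3, 1, 6, 4, 2, 5, 7, so processing vertices in that order labels each vertex after all of its successors.
8: no outgoing edge → L
3: reaches L-position 8 → W
1: reaches L-position 8 → W
6: reaches L-position 8 → W
4: only reaches 6(W), 1(W), 3(W), all W → L
2: only reaches 6(W), 1(W), all W → L
5: only reaches 3(W), which is W → L
7: reaches L-position 8 → W
From 6, the L positions reachable in one move are: 8.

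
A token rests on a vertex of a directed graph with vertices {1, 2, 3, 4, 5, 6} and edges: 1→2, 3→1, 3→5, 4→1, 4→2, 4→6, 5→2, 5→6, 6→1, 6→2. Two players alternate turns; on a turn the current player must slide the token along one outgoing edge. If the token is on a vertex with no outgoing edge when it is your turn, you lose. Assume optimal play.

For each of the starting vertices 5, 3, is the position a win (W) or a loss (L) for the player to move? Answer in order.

5: W, 3: L

Classify positions by backward induction: terminal positions (no move available) are L. From any other position, the mover wins iff some move reaches an L.
Every edge goes from a vertex to one that appears earlier in the order 2, 1, 6, 4, 5, 3, so processing vertices in that order labels each vertex after all of its successors.
2: no outgoing edge → L
1: reaches L-position 2 → W
6: reaches L-position 2 → W
4: reaches L-position 2 → W
5: reaches L-position 2 → W
3: only reaches 5(W), 1(W), all W → L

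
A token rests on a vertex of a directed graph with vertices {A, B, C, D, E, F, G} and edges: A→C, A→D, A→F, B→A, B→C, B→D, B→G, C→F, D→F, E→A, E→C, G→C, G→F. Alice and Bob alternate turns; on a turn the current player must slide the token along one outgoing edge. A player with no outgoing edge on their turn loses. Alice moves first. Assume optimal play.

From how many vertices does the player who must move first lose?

3

Work bottom-up. With no move the player to move loses. Otherwise the position is W if at least one move leads to an L position for the opponent, and L if every move leads to a W.
Every edge goes from a vertex to one that appears earlier in the order F, C, G, D, A, B, E, so processing vertices in that order labels each vertex after all of its successors.
F: no outgoing edge → L
C: W (go to F, an L position)
G: W (go to F, an L position)
D: W (go to F, an L position)
A: W (go to F, an L position)
B: L (options A(W), D(W), G(W), C(W) are all W)
E: L (options A(W), C(W) are all W)
The L vertices are B, E, F; that is 3 in all.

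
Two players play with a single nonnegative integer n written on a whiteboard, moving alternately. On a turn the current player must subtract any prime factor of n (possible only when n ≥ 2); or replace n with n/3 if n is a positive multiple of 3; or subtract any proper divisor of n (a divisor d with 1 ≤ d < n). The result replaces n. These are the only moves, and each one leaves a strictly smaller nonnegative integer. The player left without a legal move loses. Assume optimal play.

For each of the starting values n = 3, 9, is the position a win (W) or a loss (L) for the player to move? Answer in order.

3: W, 9: L

Compute win/loss labels from the base case upward. A position with no move is L. Any other position is W if it can reach an L in one move, else L.
n=0: no move → L
n=1: no move → L
n=2: W (go to 0, an L position)
n=3: W (go to 0, an L position)
n=4: L (options 2(W), 3(W) are all W)
n=5: W (go to 0, an L position)
n=6: W (go to 4, an L position)
n=7: W (go to 0, an L position)
n=8: W (go to 4, an L position)
n=9: L (options 3(W), 6(W), 8(W) are all W)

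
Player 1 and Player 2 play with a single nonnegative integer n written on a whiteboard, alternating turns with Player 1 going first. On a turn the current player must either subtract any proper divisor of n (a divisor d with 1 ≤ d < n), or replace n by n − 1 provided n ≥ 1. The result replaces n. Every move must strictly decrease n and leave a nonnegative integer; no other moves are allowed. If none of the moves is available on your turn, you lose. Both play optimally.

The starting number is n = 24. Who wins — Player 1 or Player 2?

Player 1 wins.

Classify positions by backward induction: terminal positions (no move available) are L. From any other position, the mover wins iff some move reaches an L.
n=0: no move → L
n=1: can move to 0, which is L ⇒ W
n=2: the only move is to 1(W), a W ⇒ L
n=3: can move to 2, which is L ⇒ W
n=4: can move to 2, which is L ⇒ W
n=5: the only move is to 4(W), a W ⇒ L
n=6: can move to 5, which is L ⇒ W
n=7: the only move is to 6(W), a W ⇒ L
n=8: can move to 7, which is L ⇒ W
n=9: moves to 6(W), 8(W); every one is W ⇒ L
n=10: can move to 5, which is L ⇒ W
n=11: the only move is to 10(W), a W ⇒ L
n=12: can move to 9, which is L ⇒ W
n=13: the only move is to 12(W), a W ⇒ L
n=14: can move to 7, which is L ⇒ W
n=15: moves to 10(W), 12(W), 14(W); every one is W ⇒ L
n=16: can move to 15, which is L ⇒ W
n=17: the only move is to 16(W), a W ⇒ L
n=18: can move to 9, which is L ⇒ W
n=19: the only move is to 18(W), a W ⇒ L
n=20: can move to 15, which is L ⇒ W
n=21: moves to 14(W), 18(W), 20(W); every one is W ⇒ L
n=22: can move to 11, which is L ⇒ W
n=23: the only move is to 22(W), a W ⇒ L
n=24: can move to 21, which is L ⇒ W
The starting position 24 is W: Player 1 should move to 21, handing over an L position.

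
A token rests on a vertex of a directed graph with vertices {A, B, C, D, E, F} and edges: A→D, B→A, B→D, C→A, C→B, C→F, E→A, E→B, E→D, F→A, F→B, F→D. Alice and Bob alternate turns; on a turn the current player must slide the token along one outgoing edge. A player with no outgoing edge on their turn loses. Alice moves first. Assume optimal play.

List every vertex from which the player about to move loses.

C, D

Compute win/loss labels from the base case upward. A position with no move is L. Any other position is W if it can reach an L in one move, else L.
Every edge goes from a vertex to one that appears earlier in the order D, A, B, F, C, E, so processing vertices in that order labels each vertex after all of its successors.
D: no outgoing edge → L
A: can move to D, which is L ⇒ W
B: can move to D, which is L ⇒ W
F: can move to D, which is L ⇒ W
C: moves to F(W), B(W), A(W); every one is W ⇒ L
E: can move to D, which is L ⇒ W
The losing starting vertices are exactly the entries labelled L in this table (2 of them).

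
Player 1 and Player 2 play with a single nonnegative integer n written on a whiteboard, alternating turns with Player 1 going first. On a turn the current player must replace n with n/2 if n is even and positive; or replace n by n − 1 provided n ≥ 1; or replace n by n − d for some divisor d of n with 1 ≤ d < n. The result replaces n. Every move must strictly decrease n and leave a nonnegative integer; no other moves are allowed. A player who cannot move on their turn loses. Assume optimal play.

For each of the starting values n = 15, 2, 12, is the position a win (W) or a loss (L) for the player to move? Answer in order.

Build the W/L table. Terminal = L. A non-terminal position is W if it has a move to some L; otherwise it is L.
n=0: no move → L
n=1: →0(L), so W
n=2: →1(W) only, which is W, so L
n=3: →2(L), so W
n=4: →2(L), so W
n=5: →4(W) only, which is W, so L
n=6: →5(L), so W
n=7: →6(W) only, which is W, so L
n=8: →7(L), so W
n=9: →6(W), 8(W) — all W, so L
n=10: →5(L), so W
n=11: →10(W) only, which is W, so L
n=12: →9(L), so W
n=13: →12(W) only, which is W, so L
n=14: →7(L), so W
n=15: →10(W), 12(W), 14(W) — all W, so L

15: L, 2: L, 12: W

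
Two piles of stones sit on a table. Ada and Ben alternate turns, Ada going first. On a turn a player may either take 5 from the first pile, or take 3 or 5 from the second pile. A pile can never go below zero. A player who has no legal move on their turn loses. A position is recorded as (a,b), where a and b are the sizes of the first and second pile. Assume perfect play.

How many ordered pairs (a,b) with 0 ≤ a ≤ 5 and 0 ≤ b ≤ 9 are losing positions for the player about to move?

28

Work bottom-up. With no move the player to move loses. Otherwise the position is W if at least one move leads to an L position for the opponent, and L if every move leads to a W.
Every move lowers a or b (never raises either), so fill the grid row by row in increasing a, and left to right within a row: each cell's successors are then already labelled.
      b=0  b=1  b=2  b=3  b=4  b=5  b=6  b=7  b=8  b=9
a=0:    L    L    L    W    W    W    W    W    L    L
a=1:    L    L    L    W    W    W    W    W    L    L
a=2:    L    L    L    W    W    W    W    W    L    L
a=3:    L    L    L    W    W    W    W    W    L    L
a=4:    L    L    L    W    W    W    W    W    L    L
a=5:    W    W    W    L    L    L    W    W    W    W
Cells with no legal move (terminal, hence L): (0,0), (0,1), (0,2), (1,0), (1,1), (1,2), (2,0), (2,1), (2,2), (3,0), (3,1), (3,2), (4,0), (4,1), (4,2).
The remaining L cells, each justified by listing all of its moves:
(0,8): moves to (0,5)(W), (0,3)(W); every one is W ⇒ L
(0,9): moves to (0,6)(W), (0,4)(W); every one is W ⇒ L
(1,8): moves to (1,5)(W), (1,3)(W); every one is W ⇒ L
(1,9): moves to (1,6)(W), (1,4)(W); every one is W ⇒ L
(2,8): moves to (2,5)(W), (2,3)(W); every one is W ⇒ L
(2,9): moves to (2,6)(W), (2,4)(W); every one is W ⇒ L
(3,8): moves to (3,5)(W), (3,3)(W); every one is W ⇒ L
(3,9): moves to (3,6)(W), (3,4)(W); every one is W ⇒ L
(4,8): moves to (4,5)(W), (4,3)(W); every one is W ⇒ L
(4,9): moves to (4,6)(W), (4,4)(W); every one is W ⇒ L
(5,3): moves to (0,3)(W), (5,0)(W); every one is W ⇒ L
(5,4): moves to (0,4)(W), (5,1)(W); every one is W ⇒ L
(5,5): moves to (0,5)(W), (5,2)(W), (5,0)(W); every one is W ⇒ L
Every other cell has at least one move into one of the L cells above, so it is W.
L cells per row: a=0: 5, a=1: 5, a=2: 5, a=3: 5, a=4: 5, a=5: 3; total 28.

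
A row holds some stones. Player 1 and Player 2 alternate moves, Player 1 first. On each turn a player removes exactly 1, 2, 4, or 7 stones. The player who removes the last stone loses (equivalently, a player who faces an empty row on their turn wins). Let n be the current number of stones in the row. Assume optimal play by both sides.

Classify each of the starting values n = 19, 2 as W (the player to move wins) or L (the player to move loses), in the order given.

Build the W/L table. Terminal = W. A non-terminal position is W if it has a move to some L; otherwise it is L.
n=0: no move; the opponent has just taken the last stone and therefore loses → W
n=1: the only move is to 0(W), a W ⇒ L
n=2: can move to 1, which is L ⇒ W
n=3: can move to 1, which is L ⇒ W
n=4: moves to 3(W), 2(W), 0(W); every one is W ⇒ L
n=5: can move to 4, which is L ⇒ W
n=6: can move to 4, which is L ⇒ W
n=7: moves to 6(W), 5(W), 3(W), 0(W); every one is W ⇒ L
n=8: can move to 7, which is L ⇒ W
n=9: can move to 7, which is L ⇒ W
n=10: moves to 9(W), 8(W), 6(W), 3(W); every one is W ⇒ L
n=11: can move to 10, which is L ⇒ W
n=12: can move to 10, which is L ⇒ W
n=13: moves to 12(W), 11(W), 9(W), 6(W); every one is W ⇒ L
n=14: can move to 13, which is L ⇒ W
n=15: can move to 13, which is L ⇒ W
n=16: moves to 15(W), 14(W), 12(W), 9(W); every one is W ⇒ L
n=17: can move to 16, which is L ⇒ W
n=18: can move to 16, which is L ⇒ W
n=19: moves to 18(W), 17(W), 15(W), 12(W); every one is W ⇒ L

19: L, 2: W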